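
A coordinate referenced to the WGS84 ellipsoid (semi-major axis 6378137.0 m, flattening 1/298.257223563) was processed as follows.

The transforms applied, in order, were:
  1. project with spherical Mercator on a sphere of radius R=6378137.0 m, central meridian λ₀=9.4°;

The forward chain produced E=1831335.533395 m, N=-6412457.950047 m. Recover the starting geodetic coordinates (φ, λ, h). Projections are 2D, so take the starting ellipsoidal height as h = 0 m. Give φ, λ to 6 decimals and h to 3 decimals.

φ=-49.804330°, λ=25.851167°, h=0.000 m

start: E=1831335.5334, N=-6412457.9500 m
→ merc⁻¹: φ=-49.80433000°, λ=25.85116700°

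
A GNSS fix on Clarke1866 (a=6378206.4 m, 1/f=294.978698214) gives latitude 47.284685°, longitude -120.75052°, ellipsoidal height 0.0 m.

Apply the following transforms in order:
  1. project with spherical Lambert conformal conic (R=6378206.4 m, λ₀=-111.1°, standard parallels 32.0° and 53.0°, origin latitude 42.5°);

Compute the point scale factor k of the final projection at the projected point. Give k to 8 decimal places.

0.98629680

start: φ=47.284685°, λ=-120.750520°, h=0.000 m
→ into lcc (λ₀=-111.1°): φ=47.28468500°, λ−λ₀=-9.65052000°
scale k = 0.98629680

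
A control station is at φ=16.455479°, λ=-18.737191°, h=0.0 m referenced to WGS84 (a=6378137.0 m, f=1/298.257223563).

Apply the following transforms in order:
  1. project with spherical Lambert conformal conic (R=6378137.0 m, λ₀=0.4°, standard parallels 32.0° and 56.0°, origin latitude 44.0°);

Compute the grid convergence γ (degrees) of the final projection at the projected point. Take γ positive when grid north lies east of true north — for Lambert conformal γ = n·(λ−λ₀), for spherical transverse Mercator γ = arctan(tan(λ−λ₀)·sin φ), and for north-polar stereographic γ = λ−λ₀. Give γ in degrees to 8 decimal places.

-13.39379497

start: φ=16.455479°, λ=-18.737191°, h=0.000 m
→ into lcc (λ₀=0.4°): φ=16.45547900°, λ−λ₀=-19.13719100°
convergence γ = -13.39379497°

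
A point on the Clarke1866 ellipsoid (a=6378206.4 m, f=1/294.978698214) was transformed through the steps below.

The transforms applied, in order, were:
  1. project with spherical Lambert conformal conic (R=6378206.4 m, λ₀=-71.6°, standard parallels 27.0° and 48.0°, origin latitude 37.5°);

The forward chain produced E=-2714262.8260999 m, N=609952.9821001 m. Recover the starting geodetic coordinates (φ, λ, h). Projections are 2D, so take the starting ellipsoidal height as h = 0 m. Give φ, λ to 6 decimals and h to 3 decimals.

φ=38.732424°, λ=-104.030416°, h=0.000 m

start: E=-2714262.8261, N=609952.9821 m
→ lcc⁻¹: φ=38.73242400°, λ=-104.03041600°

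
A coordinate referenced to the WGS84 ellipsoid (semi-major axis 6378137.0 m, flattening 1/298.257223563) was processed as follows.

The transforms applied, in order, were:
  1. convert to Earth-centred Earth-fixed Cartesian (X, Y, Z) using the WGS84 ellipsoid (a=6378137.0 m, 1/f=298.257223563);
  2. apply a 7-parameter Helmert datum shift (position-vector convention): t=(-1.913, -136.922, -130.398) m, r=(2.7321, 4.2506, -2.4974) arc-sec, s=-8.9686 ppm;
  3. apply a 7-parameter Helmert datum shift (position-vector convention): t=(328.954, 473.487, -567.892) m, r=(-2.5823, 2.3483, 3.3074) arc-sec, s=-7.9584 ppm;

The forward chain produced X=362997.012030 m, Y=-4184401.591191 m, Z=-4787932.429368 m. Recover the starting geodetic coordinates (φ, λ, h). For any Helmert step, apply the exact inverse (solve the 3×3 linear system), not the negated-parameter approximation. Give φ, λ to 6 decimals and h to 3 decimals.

φ=-48.925998°, λ=-85.044990°, h=2845.291 m

start: X=362997.0120, Y=-4184401.5912, Z=-4787932.4294 m
→ Helmert⁻¹: X=362658.3459, Y=-4184854.2628, Z=-4787450.9002
→ Helmert⁻¹: X=362812.8343, Y=-4184813.8899, Z=-4787300.5312
→ geod (Bowring, a=6378137.000): φ=-48.92599800°, λ=-85.04499000°, h=2845.2910 m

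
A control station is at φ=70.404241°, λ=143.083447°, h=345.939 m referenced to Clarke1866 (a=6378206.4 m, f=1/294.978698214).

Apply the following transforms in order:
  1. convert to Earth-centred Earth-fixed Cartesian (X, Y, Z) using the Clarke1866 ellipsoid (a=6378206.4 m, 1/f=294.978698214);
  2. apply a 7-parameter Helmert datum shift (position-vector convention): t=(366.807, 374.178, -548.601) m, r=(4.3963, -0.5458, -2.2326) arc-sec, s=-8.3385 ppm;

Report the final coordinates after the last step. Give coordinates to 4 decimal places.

start: φ=70.404241°, λ=143.083447°, h=345.939 m
→ ECEF (a=6378206.400, f=1/294.978698214): X=-1715515.0390, Y=1288820.3103, Z=5986457.0171
→ Helmert 7p (PV): X=-1715135.8178, Y=1289074.7165, Z=5985881.4282

X=-1715135.8178 m, Y=1289074.7165 m, Z=5985881.4282 m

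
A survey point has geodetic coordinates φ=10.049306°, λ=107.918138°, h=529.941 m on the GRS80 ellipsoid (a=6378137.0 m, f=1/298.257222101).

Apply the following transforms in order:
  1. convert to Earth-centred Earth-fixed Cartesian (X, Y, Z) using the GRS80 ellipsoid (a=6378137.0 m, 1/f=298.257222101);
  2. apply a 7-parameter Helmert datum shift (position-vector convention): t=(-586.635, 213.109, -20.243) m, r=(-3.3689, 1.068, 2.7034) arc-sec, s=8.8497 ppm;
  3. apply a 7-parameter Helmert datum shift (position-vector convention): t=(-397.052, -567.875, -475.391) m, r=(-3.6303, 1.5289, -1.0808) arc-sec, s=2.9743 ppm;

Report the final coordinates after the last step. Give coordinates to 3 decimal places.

X=-1933575.574 m, Y=5976514.955 m, Z=1105050.353 m

start: φ=10.049306°, λ=107.918138°, h=529.941 m
→ ECEF (a=6378137.000, f=1/298.257222101): X=-1932535.9391, Y=5976776.7315, Z=1105711.3935
→ Helmert 7p (PV): X=-1933212.2863, Y=5977035.4639, Z=1105613.3232
→ Helmert 7p (PV): X=-1933575.5741, Y=5976514.9553, Z=1105050.3530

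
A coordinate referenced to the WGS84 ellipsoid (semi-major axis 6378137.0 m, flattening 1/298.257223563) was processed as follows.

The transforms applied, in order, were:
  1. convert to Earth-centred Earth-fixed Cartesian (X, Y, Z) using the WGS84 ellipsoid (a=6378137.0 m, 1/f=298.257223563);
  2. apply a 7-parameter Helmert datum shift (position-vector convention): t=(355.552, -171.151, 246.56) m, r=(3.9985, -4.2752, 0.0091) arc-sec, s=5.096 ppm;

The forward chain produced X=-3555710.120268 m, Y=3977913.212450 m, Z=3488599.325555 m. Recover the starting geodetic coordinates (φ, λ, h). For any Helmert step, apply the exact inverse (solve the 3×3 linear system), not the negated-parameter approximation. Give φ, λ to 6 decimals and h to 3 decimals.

φ=33.351583°, λ=131.792913°, h=3157.346 m

start: X=-3555710.1203, Y=3977913.2125, Z=3488599.3256 m
→ Helmert⁻¹: X=-3555975.0734, Y=3978131.8704, Z=3488331.5756
→ geod (Bowring, a=6378137.000): φ=33.35158300°, λ=131.79291300°, h=3157.3460 m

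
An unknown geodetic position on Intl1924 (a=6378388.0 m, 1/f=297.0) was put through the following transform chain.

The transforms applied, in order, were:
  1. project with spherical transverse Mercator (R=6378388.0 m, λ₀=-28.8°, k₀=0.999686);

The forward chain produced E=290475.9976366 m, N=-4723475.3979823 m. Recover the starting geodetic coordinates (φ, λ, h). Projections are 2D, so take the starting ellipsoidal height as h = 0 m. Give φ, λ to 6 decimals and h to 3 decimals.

start: E=290475.9976, N=-4723475.3980 m
→ tm⁻¹: φ=-42.38906000°, λ=-25.26626900°

φ=-42.389060°, λ=-25.266269°, h=0.000 m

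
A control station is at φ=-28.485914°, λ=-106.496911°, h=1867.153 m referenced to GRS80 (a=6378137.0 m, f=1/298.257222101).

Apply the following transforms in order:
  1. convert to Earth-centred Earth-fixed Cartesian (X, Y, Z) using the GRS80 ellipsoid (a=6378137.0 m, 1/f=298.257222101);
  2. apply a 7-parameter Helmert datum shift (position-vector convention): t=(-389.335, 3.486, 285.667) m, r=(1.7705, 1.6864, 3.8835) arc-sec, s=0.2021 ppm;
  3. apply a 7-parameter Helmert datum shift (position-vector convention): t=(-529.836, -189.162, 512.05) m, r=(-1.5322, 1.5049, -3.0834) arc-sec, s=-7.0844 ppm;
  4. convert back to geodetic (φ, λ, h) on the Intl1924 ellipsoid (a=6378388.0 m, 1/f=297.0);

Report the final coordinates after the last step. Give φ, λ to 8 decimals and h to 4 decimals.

φ=-28.47820205°, λ=-106.50561623°, h=1598.4817 m

start: φ=-28.485914°, λ=-106.496911°, h=1867.153 m
→ ECEF (a=6378137.000, f=1/298.257222101): X=-1593569.4654, Y=-5380865.6303, Z=-3024835.3159
→ Helmert 7p (PV): X=-1593882.5437, Y=-5380867.2710, Z=-3024583.4187
→ Helmert 7p (PV): X=-1594503.5917, Y=-5381016.9538, Z=-3023998.3420
→ geod (Bowring, a=6378388.000): φ=-28.47820205°, λ=-106.50561623°, h=1598.4817 m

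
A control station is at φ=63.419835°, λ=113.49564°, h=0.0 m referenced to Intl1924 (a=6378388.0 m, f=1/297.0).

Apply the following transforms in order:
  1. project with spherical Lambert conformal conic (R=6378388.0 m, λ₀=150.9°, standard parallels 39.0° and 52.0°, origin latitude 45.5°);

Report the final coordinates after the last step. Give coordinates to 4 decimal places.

start: φ=63.419835°, λ=113.495640°, h=0.000 m
→ lcc (R=6378388.0, λ₀=150.9°): E=-1887898.7189, N=2466506.8628

E=-1887898.7189 m, N=2466506.8628 m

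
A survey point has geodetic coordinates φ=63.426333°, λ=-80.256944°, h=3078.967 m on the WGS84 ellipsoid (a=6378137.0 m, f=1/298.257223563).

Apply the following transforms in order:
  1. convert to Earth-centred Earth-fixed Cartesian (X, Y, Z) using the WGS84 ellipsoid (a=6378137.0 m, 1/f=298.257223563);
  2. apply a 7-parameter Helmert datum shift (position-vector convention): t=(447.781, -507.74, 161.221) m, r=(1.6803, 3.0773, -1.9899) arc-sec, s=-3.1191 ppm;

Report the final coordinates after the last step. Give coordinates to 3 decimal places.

start: φ=63.426333°, λ=-80.256944°, h=3078.967 m
→ ECEF (a=6378137.000, f=1/298.257223563): X=484386.3013, Y=-2821010.6379, Z=5684148.2818
→ Helmert 7p (PV): X=484890.1589, Y=-2821560.5567, Z=5684261.5660

X=484890.159 m, Y=-2821560.557 m, Z=5684261.566 m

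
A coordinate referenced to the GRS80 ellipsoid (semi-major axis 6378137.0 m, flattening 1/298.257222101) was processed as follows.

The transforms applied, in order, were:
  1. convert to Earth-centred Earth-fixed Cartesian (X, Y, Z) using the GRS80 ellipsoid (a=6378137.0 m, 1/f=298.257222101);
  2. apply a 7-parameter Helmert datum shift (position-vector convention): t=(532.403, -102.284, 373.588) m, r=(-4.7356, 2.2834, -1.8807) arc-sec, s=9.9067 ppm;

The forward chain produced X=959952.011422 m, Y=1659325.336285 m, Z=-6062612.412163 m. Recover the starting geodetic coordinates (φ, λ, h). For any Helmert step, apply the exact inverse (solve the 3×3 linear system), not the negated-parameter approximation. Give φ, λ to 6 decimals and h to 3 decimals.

start: X=959952.0114, Y=1659325.3363, Z=-6062612.4122 m
→ Helmert⁻¹: X=959462.0896, Y=1659559.1259, Z=-6062877.2136
→ geod (Bowring, a=6378137.000): φ=-72.56448100°, λ=59.96595700°, h=22.3650 m

φ=-72.564481°, λ=59.965957°, h=22.365 m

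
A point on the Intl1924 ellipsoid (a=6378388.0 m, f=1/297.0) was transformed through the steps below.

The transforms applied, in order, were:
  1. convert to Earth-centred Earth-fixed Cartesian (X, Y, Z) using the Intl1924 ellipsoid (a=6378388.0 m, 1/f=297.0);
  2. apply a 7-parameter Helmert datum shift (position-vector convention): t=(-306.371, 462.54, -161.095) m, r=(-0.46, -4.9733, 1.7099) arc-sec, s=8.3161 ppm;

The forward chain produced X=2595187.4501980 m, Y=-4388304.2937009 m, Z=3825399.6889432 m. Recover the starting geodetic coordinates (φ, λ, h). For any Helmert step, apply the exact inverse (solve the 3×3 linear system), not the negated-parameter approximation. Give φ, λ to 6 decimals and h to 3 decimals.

φ=37.065130°, λ=-59.399783°, h=3703.379 m

start: X=2595187.4502, Y=-4388304.2937, Z=3825399.6889 m
→ Helmert⁻¹: X=2595528.0914, Y=-4388760.3844, Z=3825456.6015
→ geod (Bowring, a=6378388.000): φ=37.06513000°, λ=-59.39978300°, h=3703.3790 m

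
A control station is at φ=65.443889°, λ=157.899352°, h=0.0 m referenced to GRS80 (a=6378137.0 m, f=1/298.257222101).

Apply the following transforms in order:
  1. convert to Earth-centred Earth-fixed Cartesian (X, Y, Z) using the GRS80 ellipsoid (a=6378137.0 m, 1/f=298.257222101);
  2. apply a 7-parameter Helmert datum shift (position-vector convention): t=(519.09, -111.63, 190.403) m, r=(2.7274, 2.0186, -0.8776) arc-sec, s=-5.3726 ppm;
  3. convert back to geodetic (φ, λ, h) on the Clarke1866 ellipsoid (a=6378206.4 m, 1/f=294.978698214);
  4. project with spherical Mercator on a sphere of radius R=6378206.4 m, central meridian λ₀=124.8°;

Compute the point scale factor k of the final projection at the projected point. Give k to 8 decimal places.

2.40693114

start: φ=65.443889°, λ=157.899352°, h=0.000 m
→ ECEF (a=6378137.000, f=1/298.257222101): X=-2462723.4998, Y=1000040.7593, Z=5778452.0258
→ Helmert 7p (PV): X=-2462130.3735, Y=999857.8277, Z=5778648.7079
→ geod (Bowring, a=6378206.400): φ=65.45128285°, λ=157.89819496°, h=49.2702 m
→ into merc (λ₀=124.8°): φ=65.45128285°, λ−λ₀=33.09819496°
scale k = 2.40693114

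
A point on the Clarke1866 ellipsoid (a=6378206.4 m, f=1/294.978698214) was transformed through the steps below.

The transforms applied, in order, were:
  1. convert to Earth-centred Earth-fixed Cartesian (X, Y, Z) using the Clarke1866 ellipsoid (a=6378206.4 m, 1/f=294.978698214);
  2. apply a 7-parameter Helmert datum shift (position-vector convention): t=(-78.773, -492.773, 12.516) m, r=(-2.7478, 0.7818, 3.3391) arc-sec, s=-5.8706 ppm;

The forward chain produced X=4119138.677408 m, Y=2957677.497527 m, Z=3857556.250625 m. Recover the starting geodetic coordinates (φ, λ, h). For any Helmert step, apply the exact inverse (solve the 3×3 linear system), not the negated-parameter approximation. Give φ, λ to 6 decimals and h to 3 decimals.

φ=37.446767°, λ=35.682295°, h=1545.307 m

start: X=4119138.6774, Y=2957677.4975, Z=3857556.2506 m
→ Helmert⁻¹: X=4119274.8978, Y=2958069.5622, Z=3857621.4006
→ geod (Bowring, a=6378206.400): φ=37.44676700°, λ=35.68229500°, h=1545.3070 m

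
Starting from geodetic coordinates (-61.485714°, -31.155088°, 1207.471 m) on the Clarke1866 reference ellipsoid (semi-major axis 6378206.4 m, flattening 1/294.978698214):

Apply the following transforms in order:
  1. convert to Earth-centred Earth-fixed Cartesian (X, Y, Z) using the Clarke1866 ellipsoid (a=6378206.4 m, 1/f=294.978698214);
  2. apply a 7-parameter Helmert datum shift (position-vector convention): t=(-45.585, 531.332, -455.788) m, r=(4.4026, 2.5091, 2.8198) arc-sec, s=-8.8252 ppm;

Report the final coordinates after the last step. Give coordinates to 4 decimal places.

X=2612875.0681 m, Y=-1578984.7254 m, Z=-5582719.0481 m

start: φ=-61.485714°, λ=-31.155088°, h=1207.471 m
→ ECEF (a=6378206.400, f=1/294.978698214): X=2612990.0224, Y=-1579684.8684, Z=-5582247.0221
→ Helmert 7p (PV): X=2612875.0681, Y=-1578984.7254, Z=-5582719.0481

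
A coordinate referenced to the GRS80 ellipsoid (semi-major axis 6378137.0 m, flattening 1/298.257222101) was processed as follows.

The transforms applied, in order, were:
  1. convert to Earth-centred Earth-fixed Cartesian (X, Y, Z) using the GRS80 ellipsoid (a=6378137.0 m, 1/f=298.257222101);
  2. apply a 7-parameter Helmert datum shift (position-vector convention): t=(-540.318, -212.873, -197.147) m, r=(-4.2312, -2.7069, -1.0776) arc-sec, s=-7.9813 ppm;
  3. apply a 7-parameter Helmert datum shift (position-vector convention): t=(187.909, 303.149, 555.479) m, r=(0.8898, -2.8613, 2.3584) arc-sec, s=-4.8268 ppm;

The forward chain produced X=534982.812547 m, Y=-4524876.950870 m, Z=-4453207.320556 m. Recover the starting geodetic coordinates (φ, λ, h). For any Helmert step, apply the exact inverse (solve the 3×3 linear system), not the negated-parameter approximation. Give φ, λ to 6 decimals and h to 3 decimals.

start: X=534982.8125, Y=-4524876.9509, Z=-4453207.3206 m
→ Helmert⁻¹: X=534683.9615, Y=-4525227.2686, Z=-4453772.1930
→ Helmert⁻¹: X=535193.7434, Y=-4524956.3545, Z=-4453710.4375
→ geod (Bowring, a=6378137.000): φ=-44.53868100°, λ=-83.25462200°, h=3931.4510 m

φ=-44.538681°, λ=-83.254622°, h=3931.451 m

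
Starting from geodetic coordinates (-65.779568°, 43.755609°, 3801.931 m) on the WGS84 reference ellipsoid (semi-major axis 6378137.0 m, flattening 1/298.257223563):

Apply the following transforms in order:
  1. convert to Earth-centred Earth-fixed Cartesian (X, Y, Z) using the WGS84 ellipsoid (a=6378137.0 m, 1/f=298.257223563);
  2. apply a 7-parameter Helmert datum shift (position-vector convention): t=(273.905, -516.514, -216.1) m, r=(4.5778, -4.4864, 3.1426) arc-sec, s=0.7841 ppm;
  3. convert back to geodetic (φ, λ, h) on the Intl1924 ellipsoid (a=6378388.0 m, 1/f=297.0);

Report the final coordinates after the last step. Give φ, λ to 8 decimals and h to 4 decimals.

start: φ=-65.779568°, λ=43.755609°, h=3801.931 m
→ ECEF (a=6378137.000, f=1/298.257223563): X=1896384.6930, Y=1815749.2165, Z=-5797374.2862
→ Helmert 7p (PV): X=1896758.5176, Y=1815391.6849, Z=-5797513.3858
→ geod (Bowring, a=6378388.000): φ=-65.78050721°, λ=43.74433160°, h=3763.0883 m

φ=-65.78050721°, λ=43.74433160°, h=3763.0883 m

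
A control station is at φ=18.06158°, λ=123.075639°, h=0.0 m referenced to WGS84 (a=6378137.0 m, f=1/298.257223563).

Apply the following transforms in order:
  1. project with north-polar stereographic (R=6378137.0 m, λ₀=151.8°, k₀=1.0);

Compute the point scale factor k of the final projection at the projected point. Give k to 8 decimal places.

1.52667212

start: φ=18.061580°, λ=123.075639°, h=0.000 m
→ into stereo (λ₀=151.8°): φ=18.06158000°, λ−λ₀=-28.72436100°
scale k = 1.52667212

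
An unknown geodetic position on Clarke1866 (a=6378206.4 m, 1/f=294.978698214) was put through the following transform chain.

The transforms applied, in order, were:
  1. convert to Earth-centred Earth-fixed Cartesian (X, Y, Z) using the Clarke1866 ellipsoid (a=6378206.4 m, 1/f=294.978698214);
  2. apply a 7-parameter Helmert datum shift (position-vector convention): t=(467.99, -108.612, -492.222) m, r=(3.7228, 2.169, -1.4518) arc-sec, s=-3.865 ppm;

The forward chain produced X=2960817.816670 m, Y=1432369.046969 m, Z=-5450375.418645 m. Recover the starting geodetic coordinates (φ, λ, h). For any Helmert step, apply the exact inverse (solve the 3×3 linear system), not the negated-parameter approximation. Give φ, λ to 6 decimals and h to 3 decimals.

φ=-59.062923°, λ=25.820207°, h=2978.211 m

start: X=2960817.8167, Y=1432369.0470, Z=-5450375.4186 m
→ Helmert⁻¹: X=2960408.4954, Y=1432405.6691, Z=-5449898.9830
→ geod (Bowring, a=6378206.400): φ=-59.06292300°, λ=25.82020700°, h=2978.2110 m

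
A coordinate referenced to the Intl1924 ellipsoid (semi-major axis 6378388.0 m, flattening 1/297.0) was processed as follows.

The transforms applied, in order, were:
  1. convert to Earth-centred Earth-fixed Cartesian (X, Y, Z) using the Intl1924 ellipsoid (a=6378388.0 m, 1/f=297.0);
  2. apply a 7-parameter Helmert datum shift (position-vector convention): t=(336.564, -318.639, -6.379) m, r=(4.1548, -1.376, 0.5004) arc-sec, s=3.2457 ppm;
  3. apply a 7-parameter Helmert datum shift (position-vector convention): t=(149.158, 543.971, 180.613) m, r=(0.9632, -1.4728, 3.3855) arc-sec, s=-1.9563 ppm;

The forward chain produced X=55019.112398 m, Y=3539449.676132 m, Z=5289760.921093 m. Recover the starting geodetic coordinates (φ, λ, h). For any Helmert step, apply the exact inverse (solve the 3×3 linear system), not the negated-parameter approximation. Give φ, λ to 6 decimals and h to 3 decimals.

φ=56.387602°, λ=89.115011°, h=1113.322 m

start: X=55019.1124, Y=3539449.6761, Z=5289760.9211 m
→ Helmert⁻¹: X=54965.9169, Y=3538936.4270, Z=5289573.7378
→ Helmert⁻¹: X=54673.0485, Y=3539349.9925, Z=5289491.2905
→ geod (Bowring, a=6378388.000): φ=56.38760200°, λ=89.11501100°, h=1113.3220 m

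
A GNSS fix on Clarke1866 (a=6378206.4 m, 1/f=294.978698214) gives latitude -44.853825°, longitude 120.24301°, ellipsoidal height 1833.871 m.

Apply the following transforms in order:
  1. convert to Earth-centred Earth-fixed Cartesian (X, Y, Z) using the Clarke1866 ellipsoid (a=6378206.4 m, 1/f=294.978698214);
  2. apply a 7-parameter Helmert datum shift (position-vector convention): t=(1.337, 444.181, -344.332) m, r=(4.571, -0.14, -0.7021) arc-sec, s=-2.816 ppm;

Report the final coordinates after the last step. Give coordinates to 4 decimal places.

start: φ=-44.853825°, λ=120.243010°, h=1833.871 m
→ ECEF (a=6378206.400, f=1/294.978698214): X=-2281868.5566, Y=3913881.7823, Z=-4476937.5815
→ Helmert 7p (PV): X=-2281844.4328, Y=3914421.9214, Z=-4477184.1206

X=-2281844.4328 m, Y=3914421.9214 m, Z=-4477184.1206 m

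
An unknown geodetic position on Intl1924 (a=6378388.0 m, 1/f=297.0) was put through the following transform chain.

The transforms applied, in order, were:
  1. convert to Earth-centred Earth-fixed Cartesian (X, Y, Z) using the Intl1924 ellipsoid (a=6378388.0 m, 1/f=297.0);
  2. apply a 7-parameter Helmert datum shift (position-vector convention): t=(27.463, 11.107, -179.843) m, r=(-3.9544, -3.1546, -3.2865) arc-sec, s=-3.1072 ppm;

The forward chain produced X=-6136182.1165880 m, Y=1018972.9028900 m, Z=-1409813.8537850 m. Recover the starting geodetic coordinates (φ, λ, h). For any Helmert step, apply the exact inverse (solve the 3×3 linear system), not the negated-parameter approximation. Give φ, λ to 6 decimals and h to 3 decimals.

φ=-12.851234°, λ=170.572357°, h=649.335 m

start: X=-6136182.1166, Y=1018972.9029, Z=-1409813.8538 m
→ Helmert⁻¹: X=-6136266.4377, Y=1018894.2131, Z=-1409525.0095
→ geod (Bowring, a=6378388.000): φ=-12.85123400°, λ=170.57235700°, h=649.3350 m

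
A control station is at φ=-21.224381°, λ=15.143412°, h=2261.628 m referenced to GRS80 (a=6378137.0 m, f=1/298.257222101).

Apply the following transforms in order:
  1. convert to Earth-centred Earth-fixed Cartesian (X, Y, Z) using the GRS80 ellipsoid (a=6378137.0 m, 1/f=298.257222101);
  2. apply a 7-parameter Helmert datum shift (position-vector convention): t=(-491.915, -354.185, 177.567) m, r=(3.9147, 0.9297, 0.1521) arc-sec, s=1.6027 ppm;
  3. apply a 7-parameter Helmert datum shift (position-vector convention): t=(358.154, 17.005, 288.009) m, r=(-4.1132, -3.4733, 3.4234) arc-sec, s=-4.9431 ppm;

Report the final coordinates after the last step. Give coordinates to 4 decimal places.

X=5743451.7342 m, Y=1554167.6992 m, Z=-2294846.7673 m

start: φ=-21.224381°, λ=15.143412°, h=2261.628 m
→ ECEF (a=6378137.000, f=1/298.257222101): X=5743603.3157, Y=1554412.7213, Z=-2295389.3400
→ Helmert 7p (PV): X=5743109.1136, Y=1554108.8272, Z=-2295211.8388
→ Helmert 7p (PV): X=5743451.7342, Y=1554167.6992, Z=-2294846.7673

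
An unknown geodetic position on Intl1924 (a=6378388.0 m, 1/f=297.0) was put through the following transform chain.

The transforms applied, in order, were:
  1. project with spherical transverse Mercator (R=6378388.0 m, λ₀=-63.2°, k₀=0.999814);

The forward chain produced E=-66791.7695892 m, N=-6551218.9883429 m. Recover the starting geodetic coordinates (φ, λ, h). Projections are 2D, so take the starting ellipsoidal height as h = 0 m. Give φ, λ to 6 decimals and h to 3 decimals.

φ=-58.854033°, λ=-64.360256°, h=0.000 m

start: E=-66791.7696, N=-6551218.9883 m
→ tm⁻¹: φ=-58.85403300°, λ=-64.36025600°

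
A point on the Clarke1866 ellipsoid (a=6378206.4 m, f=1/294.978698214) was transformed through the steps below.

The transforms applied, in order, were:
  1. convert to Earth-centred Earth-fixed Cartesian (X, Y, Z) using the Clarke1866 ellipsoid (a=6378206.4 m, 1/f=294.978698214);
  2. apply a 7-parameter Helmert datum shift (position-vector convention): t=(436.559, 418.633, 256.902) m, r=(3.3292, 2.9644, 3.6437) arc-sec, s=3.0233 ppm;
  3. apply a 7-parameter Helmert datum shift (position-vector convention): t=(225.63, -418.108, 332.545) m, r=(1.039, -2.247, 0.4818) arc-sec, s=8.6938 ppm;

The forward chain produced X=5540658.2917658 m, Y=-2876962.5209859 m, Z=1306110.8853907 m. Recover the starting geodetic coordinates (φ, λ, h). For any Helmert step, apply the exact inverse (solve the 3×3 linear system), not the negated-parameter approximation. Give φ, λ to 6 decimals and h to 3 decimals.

φ=11.891272°, λ=-27.444143°, h=157.195 m

start: X=5540658.2918, Y=-2876962.5210, Z=1306110.8854 m
→ Helmert⁻¹: X=5540391.9999, Y=-2876525.7693, Z=1305721.1223
→ Helmert⁻¹: X=5539869.1055, Y=-2877012.4944, Z=1305586.3276
→ geod (Bowring, a=6378206.400): φ=11.89127200°, λ=-27.44414300°, h=157.1950 m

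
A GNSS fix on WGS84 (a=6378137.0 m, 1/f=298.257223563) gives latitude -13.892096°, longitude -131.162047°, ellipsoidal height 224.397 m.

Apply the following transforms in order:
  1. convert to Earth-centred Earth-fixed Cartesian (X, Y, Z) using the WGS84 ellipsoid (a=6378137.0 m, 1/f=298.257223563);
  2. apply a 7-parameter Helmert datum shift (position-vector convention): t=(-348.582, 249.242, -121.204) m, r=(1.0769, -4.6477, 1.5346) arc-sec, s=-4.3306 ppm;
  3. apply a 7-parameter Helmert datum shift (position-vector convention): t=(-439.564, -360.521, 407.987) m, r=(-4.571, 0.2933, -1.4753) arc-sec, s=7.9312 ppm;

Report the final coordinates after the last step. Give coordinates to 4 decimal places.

start: φ=-13.892096°, λ=-131.162047°, h=224.397 m
→ ECEF (a=6378137.000, f=1/298.257223563): X=-4076167.6703, Y=-4662396.7381, Z=-1521449.2445
→ Helmert 7p (PV): X=-4076429.6300, Y=-4662149.6881, Z=-1521680.0484
→ Helmert 7p (PV): X=-4076937.0349, Y=-4662551.7508, Z=-1521175.0157

X=-4076937.0349 m, Y=-4662551.7508 m, Z=-1521175.0157 m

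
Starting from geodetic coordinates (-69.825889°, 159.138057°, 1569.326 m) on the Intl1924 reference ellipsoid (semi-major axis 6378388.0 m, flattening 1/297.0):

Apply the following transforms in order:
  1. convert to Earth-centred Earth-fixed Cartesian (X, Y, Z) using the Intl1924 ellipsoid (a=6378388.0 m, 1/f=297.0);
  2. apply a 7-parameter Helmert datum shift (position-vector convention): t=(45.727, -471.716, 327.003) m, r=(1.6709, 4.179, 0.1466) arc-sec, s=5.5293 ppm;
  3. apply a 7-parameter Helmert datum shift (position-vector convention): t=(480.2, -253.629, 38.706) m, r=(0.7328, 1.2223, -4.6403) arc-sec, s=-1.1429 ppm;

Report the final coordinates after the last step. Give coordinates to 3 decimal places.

X=-2061771.227 m, Y=785281.628 m, Z=-5965578.856 m

start: φ=-69.825889°, λ=159.138057°, h=1569.326 m
→ ECEF (a=6378388.000, f=1/297.0): X=-2062148.9949, Y=785889.0739, Z=-5965981.5528
→ Helmert 7p (PV): X=-2062236.1024, Y=785468.5668, Z=-5965639.3910
→ Helmert 7p (PV): X=-2061771.2265, Y=785281.6280, Z=-5965578.8558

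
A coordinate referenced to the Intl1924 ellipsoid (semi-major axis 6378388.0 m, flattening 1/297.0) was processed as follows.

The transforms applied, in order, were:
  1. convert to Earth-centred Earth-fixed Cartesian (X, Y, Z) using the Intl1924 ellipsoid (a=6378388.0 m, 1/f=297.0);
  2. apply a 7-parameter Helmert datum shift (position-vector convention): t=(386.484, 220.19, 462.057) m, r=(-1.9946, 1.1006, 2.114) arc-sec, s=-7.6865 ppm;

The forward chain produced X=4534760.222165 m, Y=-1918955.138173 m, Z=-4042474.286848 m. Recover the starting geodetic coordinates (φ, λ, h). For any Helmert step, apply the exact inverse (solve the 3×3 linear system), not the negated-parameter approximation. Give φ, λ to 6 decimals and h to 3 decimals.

start: X=4534760.2222, Y=-1918955.1382, Z=-4042474.2868 m
→ Helmert⁻¹: X=4534410.4948, Y=-1919197.4572, Z=-4042961.7840
→ geod (Bowring, a=6378388.000): φ=-39.57902800°, λ=-22.94059900°, h=1294.1410 m

φ=-39.579028°, λ=-22.940599°, h=1294.141 m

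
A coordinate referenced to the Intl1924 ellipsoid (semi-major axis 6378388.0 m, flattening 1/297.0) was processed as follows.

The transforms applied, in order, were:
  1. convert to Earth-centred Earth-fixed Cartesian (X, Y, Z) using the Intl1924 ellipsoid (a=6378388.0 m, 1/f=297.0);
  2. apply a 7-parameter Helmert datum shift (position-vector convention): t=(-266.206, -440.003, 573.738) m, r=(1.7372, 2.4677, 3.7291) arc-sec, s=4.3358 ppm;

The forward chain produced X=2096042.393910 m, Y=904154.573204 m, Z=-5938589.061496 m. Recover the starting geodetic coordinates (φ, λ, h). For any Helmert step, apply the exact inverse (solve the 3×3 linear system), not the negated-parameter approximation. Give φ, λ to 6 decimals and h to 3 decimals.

start: X=2096042.3939, Y=904154.5732, Z=-5938589.0615 m
→ Helmert⁻¹: X=2096386.9176, Y=904502.7328, Z=-5939119.5858
→ geod (Bowring, a=6378388.000): φ=-69.10066700°, λ=23.33816500°, h=3204.1900 m

φ=-69.100667°, λ=23.338165°, h=3204.190 m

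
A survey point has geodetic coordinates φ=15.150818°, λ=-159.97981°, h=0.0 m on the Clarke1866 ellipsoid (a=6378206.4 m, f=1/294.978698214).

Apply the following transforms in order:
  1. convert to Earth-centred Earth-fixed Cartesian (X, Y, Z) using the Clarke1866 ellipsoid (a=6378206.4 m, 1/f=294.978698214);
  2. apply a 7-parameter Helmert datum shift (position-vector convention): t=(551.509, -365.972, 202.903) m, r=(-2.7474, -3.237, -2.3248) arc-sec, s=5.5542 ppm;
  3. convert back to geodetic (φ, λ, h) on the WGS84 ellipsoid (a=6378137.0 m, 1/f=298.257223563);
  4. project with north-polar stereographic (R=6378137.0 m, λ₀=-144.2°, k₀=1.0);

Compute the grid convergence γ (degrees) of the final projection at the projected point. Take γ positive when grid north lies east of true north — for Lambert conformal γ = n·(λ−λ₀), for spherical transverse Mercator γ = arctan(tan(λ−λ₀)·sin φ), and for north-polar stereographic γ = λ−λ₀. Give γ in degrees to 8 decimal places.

start: φ=15.150818°, λ=-159.979810°, h=0.000 m
→ ECEF (a=6378206.400, f=1/294.978698214): X=-5785820.1320, Y=-2108175.5150, Z=1656112.1092
→ Helmert 7p (PV): X=-5785350.5101, Y=-2108465.9250, Z=1656261.4914
→ geod (Bowring, a=6378137.000): φ=15.15184681°, λ=-159.97577505°, h=-237.6824 m
→ into stereo (λ₀=-144.2°): φ=15.15184681°, λ−λ₀=-15.77577505°
convergence γ = -15.77577505°

-15.77577505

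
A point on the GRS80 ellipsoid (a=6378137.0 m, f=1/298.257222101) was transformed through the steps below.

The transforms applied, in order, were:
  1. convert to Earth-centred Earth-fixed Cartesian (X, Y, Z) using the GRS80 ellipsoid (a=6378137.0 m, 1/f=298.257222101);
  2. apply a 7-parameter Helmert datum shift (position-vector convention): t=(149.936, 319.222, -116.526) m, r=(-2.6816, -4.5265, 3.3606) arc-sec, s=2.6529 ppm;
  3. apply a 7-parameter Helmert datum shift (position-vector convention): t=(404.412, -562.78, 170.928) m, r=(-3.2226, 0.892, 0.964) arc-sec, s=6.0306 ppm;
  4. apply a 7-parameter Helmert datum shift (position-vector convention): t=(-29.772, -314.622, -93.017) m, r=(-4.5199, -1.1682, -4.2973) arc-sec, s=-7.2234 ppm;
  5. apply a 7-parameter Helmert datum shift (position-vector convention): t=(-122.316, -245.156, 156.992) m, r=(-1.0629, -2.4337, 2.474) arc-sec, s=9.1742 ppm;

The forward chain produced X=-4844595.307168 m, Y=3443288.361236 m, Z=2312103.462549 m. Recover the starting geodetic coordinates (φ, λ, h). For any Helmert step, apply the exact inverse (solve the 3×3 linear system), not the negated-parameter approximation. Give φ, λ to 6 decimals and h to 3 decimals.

φ=21.386616°, λ=144.592548°, h=2787.535 m

start: X=-4844595.3072, Y=3443288.3612, Z=2312103.4625 m
→ Helmert⁻¹: X=-4844359.9654, Y=3443548.1166, Z=2312000.1635
→ Helmert⁻¹: X=-4844423.8372, Y=3443736.0192, Z=2312212.7816
→ Helmert⁻¹: X=-4844792.9336, Y=3444264.5481, Z=2312060.7710
→ Helmert⁻¹: X=-4844823.1608, Y=3443985.0627, Z=2312322.2576
→ geod (Bowring, a=6378137.000): φ=21.38661600°, λ=144.59254800°, h=2787.5350 m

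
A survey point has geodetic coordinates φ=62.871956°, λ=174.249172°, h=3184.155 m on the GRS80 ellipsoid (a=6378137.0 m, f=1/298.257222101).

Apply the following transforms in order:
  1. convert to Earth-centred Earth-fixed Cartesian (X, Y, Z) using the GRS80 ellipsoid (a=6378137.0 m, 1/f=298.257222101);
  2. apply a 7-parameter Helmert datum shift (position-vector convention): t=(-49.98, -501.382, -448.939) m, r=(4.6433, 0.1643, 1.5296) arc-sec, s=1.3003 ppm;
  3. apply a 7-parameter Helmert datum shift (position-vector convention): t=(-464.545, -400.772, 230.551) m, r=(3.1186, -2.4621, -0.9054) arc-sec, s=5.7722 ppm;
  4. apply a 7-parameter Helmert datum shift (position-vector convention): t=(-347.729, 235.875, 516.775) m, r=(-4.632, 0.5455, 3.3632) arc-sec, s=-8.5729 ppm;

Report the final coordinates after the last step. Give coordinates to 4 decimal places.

start: φ=62.871956°, λ=174.249172°, h=3184.155 m
→ ECEF (a=6378137.000, f=1/298.257222101): X=-2902816.3683, Y=292340.6134, Z=5656318.4940
→ Helmert 7p (PV): X=-2902867.7852, Y=291690.7535, Z=5655885.8031
→ Helmert 7p (PV): X=-2903415.3181, Y=291218.8933, Z=5656118.7607
→ Helmert 7p (PV): X=-2903727.9464, Y=291531.9471, Z=5656588.1851

X=-2903727.9464 m, Y=291531.9471 m, Z=5656588.1851 m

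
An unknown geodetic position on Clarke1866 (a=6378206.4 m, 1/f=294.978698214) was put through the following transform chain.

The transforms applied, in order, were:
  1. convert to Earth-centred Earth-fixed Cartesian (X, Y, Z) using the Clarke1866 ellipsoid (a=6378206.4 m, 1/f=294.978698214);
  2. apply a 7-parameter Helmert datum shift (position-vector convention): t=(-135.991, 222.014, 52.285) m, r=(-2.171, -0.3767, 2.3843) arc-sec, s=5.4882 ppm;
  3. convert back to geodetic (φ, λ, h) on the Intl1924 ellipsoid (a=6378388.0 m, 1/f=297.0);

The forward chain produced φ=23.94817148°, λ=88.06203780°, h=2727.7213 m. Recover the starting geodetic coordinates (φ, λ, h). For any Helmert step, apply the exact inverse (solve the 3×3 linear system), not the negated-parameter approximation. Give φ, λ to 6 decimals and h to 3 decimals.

φ=23.950118°, λ=88.059912°, h=2678.763 m

start: φ=23.948171°, λ=88.062038°, h=2727.721 m
→ ECEF (a=6378388.000, f=1/297.0): X=197324.8998, Y=5831678.2945, Z=2574179.4221
→ Helmert⁻¹: X=197531.9158, Y=5831394.8992, Z=2574174.0263
→ geod (Bowring, a=6378206.400): φ=23.95011800°, λ=88.05991200°, h=2678.7630 m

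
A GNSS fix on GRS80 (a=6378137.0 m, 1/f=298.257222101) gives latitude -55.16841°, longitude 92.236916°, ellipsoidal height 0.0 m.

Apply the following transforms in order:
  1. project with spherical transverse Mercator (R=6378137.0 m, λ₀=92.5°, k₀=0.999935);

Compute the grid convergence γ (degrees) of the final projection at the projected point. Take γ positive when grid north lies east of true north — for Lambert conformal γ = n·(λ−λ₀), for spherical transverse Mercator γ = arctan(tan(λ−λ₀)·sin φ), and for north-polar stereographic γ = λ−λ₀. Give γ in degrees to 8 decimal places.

0.21594890

start: φ=-55.168410°, λ=92.236916°, h=0.000 m
→ into tm (λ₀=92.5°): φ=-55.16841000°, λ−λ₀=-0.26308400°
convergence γ = 0.21594890°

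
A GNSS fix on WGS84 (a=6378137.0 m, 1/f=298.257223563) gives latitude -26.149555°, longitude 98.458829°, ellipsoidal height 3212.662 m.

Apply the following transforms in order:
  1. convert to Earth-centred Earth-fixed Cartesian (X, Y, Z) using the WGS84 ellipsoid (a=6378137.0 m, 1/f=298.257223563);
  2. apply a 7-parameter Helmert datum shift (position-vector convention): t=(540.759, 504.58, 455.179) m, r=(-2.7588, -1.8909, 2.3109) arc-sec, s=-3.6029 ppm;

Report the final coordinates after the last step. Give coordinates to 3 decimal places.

X=-842652.573 m, Y=5670007.932 m, Z=-2794978.811 m

start: φ=-26.149555°, λ=98.458829°, h=3212.662 m
→ ECEF (a=6378137.000, f=1/298.257223563): X=-843158.4765, Y=5669570.6134, Z=-2795360.5017
→ Helmert 7p (PV): X=-842652.5729, Y=5670007.9323, Z=-2794978.8113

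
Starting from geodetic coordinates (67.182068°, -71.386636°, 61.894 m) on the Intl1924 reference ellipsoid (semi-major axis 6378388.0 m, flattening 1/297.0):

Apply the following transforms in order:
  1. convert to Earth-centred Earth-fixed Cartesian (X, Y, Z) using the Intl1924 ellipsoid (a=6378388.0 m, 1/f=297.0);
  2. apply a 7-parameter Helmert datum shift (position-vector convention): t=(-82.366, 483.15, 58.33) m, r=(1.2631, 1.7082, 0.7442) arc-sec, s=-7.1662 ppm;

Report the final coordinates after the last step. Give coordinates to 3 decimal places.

start: φ=67.182068°, λ=-71.386636°, h=61.894 m
→ ECEF (a=6378388.000, f=1/297.0): X=791785.4234, Y=-2350928.7266, Z=5856508.8465
→ Helmert 7p (PV): X=791754.3662, Y=-2350461.7358, Z=5856504.2542

X=791754.366 m, Y=-2350461.736 m, Z=5856504.254 m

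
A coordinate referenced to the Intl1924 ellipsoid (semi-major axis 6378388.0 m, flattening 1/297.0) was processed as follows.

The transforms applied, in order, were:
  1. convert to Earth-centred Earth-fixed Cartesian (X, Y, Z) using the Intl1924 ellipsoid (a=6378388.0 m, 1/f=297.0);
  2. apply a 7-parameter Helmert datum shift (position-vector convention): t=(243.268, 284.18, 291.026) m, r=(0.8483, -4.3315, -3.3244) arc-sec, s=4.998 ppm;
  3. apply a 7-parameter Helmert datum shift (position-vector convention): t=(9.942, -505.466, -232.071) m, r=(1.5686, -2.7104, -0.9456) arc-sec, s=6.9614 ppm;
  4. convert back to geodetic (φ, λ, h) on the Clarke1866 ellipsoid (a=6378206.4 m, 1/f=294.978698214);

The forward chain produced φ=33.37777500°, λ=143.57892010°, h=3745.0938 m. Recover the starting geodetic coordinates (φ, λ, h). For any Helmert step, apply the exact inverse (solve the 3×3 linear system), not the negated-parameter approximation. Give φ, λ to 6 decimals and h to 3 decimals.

start: φ=33.377775°, λ=143.578920°, h=3745.094 m
→ ECEF (a=6378206.400, f=1/294.978698214): X=-4292770.4696, Y=3167341.8540, Z=3490898.6909
→ Helmert⁻¹: X=-4292719.1757, Y=3167832.1373, Z=3491138.7762
→ Helmert⁻¹: X=-4292918.7302, Y=3167477.2934, Z=3490907.4263
→ geod (Bowring, a=6378388.000): φ=33.37563900°, λ=143.57869500°, h=3690.8270 m

φ=33.375639°, λ=143.578695°, h=3690.827 m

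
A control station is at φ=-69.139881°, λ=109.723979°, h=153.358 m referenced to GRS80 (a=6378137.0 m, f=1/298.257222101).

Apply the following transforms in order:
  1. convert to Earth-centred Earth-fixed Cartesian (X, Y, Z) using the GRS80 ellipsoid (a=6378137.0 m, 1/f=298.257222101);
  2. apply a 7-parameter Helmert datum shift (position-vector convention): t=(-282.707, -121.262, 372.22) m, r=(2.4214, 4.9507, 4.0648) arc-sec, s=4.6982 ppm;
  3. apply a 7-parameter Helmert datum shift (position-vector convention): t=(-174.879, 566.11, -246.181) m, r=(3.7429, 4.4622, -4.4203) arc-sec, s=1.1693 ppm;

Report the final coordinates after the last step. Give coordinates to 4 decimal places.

X=-769495.3844 m, Y=2144888.3713 m, Z=-5937499.9412 m

start: φ=-69.139881°, λ=109.723979°, h=153.358 m
→ ECEF (a=6378137.000, f=1/298.257222101): X=-768766.0223, Y=2144252.1634, Z=-5937690.3151
→ Helmert 7p (PV): X=-769237.1126, Y=2144195.5302, Z=-5937302.3677
→ Helmert 7p (PV): X=-769495.3844, Y=2144888.3713, Z=-5937499.9412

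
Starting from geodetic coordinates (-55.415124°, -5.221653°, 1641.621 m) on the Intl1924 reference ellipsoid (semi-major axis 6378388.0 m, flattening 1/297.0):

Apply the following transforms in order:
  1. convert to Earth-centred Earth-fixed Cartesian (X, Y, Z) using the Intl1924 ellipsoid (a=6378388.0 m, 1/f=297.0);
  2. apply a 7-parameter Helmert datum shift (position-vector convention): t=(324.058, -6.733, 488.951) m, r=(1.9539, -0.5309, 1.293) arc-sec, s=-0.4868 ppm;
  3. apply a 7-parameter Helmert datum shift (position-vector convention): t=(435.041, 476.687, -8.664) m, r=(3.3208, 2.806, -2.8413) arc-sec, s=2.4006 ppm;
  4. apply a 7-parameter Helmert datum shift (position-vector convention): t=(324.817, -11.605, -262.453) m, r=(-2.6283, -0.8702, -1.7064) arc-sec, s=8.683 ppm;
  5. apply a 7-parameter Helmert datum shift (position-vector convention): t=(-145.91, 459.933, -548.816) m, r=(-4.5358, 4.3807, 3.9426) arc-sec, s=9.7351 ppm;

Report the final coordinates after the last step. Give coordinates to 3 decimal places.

start: φ=-55.415124°, λ=-5.221653°, h=1641.621 m
→ ECEF (a=6378388.000, f=1/297.0): X=3614687.3847, Y=-330339.7322, Z=-5229212.4924
→ Helmert 7p (PV): X=3615025.2131, Y=-330274.1101, Z=-5228714.8213
→ Helmert 7p (PV): X=3615393.2519, Y=-329763.8322, Z=-5228790.5331
→ Helmert 7p (PV): X=3615768.7929, Y=-329874.8382, Z=-5229078.9327
→ Helmert 7p (PV): X=3615553.3307, Y=-329463.9926, Z=-5229748.1936

X=3615553.331 m, Y=-329463.993 m, Z=-5229748.194 m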